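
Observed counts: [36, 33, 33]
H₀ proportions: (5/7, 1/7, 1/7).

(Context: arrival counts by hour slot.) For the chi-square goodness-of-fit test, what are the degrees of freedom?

degrees of freedom = 2

df = k − 1 = 3 − 1 = 2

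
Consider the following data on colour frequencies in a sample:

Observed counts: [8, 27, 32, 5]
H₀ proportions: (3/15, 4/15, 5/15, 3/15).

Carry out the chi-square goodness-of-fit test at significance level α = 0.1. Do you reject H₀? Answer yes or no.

n = 72; E_i = n·p_i = [14.40, 19.20, 24.00, 14.40]
χ² = (8−14.40)²/14.40 + (27−19.20)²/19.20 + (32−24.00)²/24.00 + (5−14.40)²/14.40 = 14.8160
df = 3
p-value (upper-tail) = 0.00198
At α=0.1: p < α → reject H₀

reject H₀: yes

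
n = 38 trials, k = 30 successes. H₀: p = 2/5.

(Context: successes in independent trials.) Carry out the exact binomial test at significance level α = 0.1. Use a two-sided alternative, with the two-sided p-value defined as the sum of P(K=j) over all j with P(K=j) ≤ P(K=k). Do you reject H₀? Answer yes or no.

Exact binomial: n=38, k=30, p₀=2/5=0.4000
P(X=j) = C(n,j)·p₀^j·(1−p₀)^(n−j); p = Σ P(X=j) over j with P(X=j) ≤ P(X=30)
p-value (two-sided) = 0.00000
At α=0.1: p < α → reject H₀

reject H₀: yes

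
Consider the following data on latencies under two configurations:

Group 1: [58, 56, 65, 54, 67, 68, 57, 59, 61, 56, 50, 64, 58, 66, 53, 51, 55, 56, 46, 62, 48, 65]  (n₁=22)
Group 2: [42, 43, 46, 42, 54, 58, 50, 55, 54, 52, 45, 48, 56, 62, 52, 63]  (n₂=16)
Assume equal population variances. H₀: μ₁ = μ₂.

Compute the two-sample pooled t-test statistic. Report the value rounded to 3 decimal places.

x̄₁=57.955, s₁=6.268, n₁=22
x̄₂=51.375, s₂=6.682, n₂=16
s_p² = [21·6.268² + 15·6.682²]/36 = 41.5196
SE = √(s_p²·(1/22+1/16)) = 2.1171
t = (57.955−51.375)/2.1171 = 3.1078
df = 36

test statistic = 3.108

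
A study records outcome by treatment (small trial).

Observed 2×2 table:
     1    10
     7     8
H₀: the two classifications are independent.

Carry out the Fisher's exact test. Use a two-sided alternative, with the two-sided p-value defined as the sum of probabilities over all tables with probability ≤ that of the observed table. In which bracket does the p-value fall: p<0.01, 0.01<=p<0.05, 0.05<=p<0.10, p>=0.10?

Margins: r₁=11, r₂=15, c₁=8, c₂=18, n=26
p_obs = C(11,1)·C(15,7)/C(26,8); sum pmf over tables with pmf ≤ p_obs
p-value (two-sided) = 0.08375
→ bracket: 0.05<=p<0.10

p-value bracket: 0.05<=p<0.10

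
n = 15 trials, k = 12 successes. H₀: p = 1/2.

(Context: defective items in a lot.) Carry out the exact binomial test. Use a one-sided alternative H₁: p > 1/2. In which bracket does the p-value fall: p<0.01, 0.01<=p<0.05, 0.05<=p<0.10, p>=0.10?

Exact binomial: n=15, k=12, p₀=1/2=0.5000
P(X≥12) from Σ C(n,i)·p₀^i·(1−p₀)^(n−i)
p-value (one-sided, H₁ greater) = 0.01758
→ bracket: 0.01<=p<0.05

p-value bracket: 0.01<=p<0.05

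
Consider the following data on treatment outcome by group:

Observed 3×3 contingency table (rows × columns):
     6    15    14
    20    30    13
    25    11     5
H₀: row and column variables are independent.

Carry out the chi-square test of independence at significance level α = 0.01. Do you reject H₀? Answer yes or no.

reject H₀: yes

Row totals [35, 63, 41], col totals [51, 56, 32], n=139
χ² = (6−12.84)²/12.84 + (15−14.10)²/14.10 + (14−8.06)²/8.06 + (20−23.12)²/23.12 + (30−25.38)²/25.38 + (13−14.50)²/14.50 + (25−15.04)²/15.04 + (11−16.52)²/16.52 + (5−9.44)²/9.44 = 20.0222
df = 4
p-value (upper-tail) = 0.00049
At α=0.01: p < α → reject H₀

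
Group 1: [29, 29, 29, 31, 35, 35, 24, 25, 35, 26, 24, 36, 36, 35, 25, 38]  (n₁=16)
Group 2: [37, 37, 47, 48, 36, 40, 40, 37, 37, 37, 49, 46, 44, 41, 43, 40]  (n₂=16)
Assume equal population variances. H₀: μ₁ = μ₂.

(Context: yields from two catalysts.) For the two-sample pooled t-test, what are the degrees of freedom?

degrees of freedom = 30

df = n₁ + n₂ − 2 = 16 + 16 − 2 = 30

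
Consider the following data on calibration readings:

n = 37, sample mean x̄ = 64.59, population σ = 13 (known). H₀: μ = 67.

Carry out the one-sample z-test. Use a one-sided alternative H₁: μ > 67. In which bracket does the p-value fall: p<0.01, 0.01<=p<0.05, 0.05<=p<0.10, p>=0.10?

p-value bracket: p>=0.10

SE = σ/√n = 13/√37 = 2.1372
z = (x̄−μ₀)/SE = (64.59−67)/2.1372 = -1.1277
p-value (one-sided, H₁ greater) = 0.87027
→ bracket: p>=0.10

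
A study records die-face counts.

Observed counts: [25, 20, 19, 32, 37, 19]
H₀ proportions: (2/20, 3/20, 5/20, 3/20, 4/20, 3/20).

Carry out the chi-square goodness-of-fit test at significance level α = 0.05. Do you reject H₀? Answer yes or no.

reject H₀: yes

n = 152; E_i = n·p_i = [15.20, 22.80, 38.00, 22.80, 30.40, 22.80]
χ² = (25−15.20)²/15.20 + (20−22.80)²/22.80 + (19−38.00)²/38.00 + (32−22.80)²/22.80 + (37−30.40)²/30.40 + (19−22.80)²/22.80 = 21.9408
df = 5
p-value (upper-tail) = 0.00054
At α=0.05: p < α → reject H₀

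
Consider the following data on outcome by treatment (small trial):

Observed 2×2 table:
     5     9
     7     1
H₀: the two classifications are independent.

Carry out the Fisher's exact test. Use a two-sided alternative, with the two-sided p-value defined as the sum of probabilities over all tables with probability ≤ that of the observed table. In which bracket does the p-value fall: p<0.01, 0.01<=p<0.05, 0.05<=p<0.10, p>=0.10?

Margins: r₁=14, r₂=8, c₁=12, c₂=10, n=22
p_obs = C(14,5)·C(8,7)/C(22,12); sum pmf over tables with pmf ≤ p_obs
p-value (two-sided) = 0.03096
→ bracket: 0.01<=p<0.05

p-value bracket: 0.01<=p<0.05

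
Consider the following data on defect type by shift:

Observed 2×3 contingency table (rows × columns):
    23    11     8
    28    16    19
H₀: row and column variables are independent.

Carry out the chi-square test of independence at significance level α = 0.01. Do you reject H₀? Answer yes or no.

Row totals [42, 63], col totals [51, 27, 27], n=105
χ² = (23−20.40)²/20.40 + (11−10.80)²/10.80 + (8−10.80)²/10.80 + (28−30.60)²/30.60 + (16−16.20)²/16.20 + (19−16.20)²/16.20 = 1.7683
df = 2
p-value (upper-tail) = 0.41306
At α=0.01: p ≥ α → fail to reject H₀

reject H₀: no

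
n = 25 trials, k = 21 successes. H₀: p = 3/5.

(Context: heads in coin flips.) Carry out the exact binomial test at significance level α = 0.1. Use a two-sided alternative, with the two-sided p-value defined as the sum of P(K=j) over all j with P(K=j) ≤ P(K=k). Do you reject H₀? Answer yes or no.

reject H₀: yes

Exact binomial: n=25, k=21, p₀=3/5=0.6000
P(X=j) = C(n,j)·p₀^j·(1−p₀)^(n−j); p = Σ P(X=j) over j with P(X=j) ≤ P(X=21)
p-value (two-sided) = 0.01380
At α=0.1: p < α → reject H₀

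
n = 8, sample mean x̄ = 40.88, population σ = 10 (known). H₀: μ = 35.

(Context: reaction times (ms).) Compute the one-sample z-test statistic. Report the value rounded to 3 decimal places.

test statistic = 1.663

SE = σ/√n = 10/√8 = 3.5355
z = (x̄−μ₀)/SE = (40.88−35)/3.5355 = 1.6631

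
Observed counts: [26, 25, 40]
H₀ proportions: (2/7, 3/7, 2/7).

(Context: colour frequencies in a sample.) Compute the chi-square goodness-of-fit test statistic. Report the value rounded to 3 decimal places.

test statistic = 12.564

n = 91; E_i = n·p_i = [26.00, 39.00, 26.00]
χ² = (26−26.00)²/26.00 + (25−39.00)²/39.00 + (40−26.00)²/26.00 = 12.5641
df = 2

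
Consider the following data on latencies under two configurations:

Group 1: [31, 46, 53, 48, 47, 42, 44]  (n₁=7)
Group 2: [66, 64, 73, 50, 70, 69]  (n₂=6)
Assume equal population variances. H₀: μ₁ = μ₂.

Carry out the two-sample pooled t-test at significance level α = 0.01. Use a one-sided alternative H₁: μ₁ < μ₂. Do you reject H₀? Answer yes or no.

reject H₀: yes

x̄₁=44.429, s₁=6.852, n₁=7
x̄₂=65.333, s₂=8.140, n₂=6
s_p² = [6·6.852² + 5·8.140²]/11 = 55.7316
SE = √(s_p²·(1/7+1/6)) = 4.1533
t = (44.429−65.333)/4.1533 = -5.0332
df = 11
p-value (one-sided, H₁ less) = 0.00019
At α=0.01: p < α → reject H₀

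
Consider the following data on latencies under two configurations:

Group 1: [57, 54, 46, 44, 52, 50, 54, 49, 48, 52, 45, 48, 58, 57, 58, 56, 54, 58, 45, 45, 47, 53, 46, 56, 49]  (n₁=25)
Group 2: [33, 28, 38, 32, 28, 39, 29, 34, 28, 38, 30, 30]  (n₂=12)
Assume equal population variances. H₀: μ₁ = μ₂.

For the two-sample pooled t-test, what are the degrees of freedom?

df = n₁ + n₂ − 2 = 25 + 12 − 2 = 35

degrees of freedom = 35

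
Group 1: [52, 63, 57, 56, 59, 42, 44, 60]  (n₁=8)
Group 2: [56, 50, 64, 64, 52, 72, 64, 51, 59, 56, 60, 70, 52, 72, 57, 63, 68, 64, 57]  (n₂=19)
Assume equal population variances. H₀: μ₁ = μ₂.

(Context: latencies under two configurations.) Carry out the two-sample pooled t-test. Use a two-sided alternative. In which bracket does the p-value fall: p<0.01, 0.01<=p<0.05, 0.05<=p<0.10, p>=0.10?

p-value bracket: 0.01<=p<0.05

x̄₁=54.125, s₁=7.586, n₁=8
x̄₂=60.579, s₂=6.987, n₂=19
s_p² = [7·7.586² + 18·6.987²]/25 = 51.2603
SE = √(s_p²·(1/8+1/19)) = 3.0175
t = (54.125−60.579)/3.0175 = -2.1388
df = 25
p-value (two-sided) = 0.04240
→ bracket: 0.01<=p<0.05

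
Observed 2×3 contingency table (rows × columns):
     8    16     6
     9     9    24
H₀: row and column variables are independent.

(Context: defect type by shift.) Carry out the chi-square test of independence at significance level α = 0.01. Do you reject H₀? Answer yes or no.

reject H₀: yes

Row totals [30, 42], col totals [17, 25, 30], n=72
χ² = (8−7.08)²/7.08 + (16−10.42)²/10.42 + (6−12.50)²/12.50 + (9−9.92)²/9.92 + (9−14.58)²/14.58 + (24−17.50)²/17.50 = 11.1279
df = 2
p-value (upper-tail) = 0.00383
At α=0.01: p < α → reject H₀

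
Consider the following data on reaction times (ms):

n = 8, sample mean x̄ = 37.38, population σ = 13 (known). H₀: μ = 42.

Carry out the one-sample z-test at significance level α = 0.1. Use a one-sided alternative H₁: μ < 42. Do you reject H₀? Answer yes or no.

reject H₀: no

SE = σ/√n = 13/√8 = 4.5962
z = (x̄−μ₀)/SE = (37.38−42)/4.5962 = -1.0052
p-value (one-sided, H₁ less) = 0.15741
At α=0.1: p ≥ α → fail to reject H₀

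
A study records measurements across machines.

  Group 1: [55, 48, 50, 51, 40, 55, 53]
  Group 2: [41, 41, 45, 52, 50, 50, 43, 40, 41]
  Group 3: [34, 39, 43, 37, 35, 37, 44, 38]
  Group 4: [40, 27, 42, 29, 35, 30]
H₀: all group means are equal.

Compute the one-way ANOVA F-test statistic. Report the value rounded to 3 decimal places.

Group means [50.29, 44.78, 38.38, 33.83], grand mean 42.167
SSB = Σnᵢ(x̄ᵢ−x̄)² = 1054.474; SSW = ΣΣ(x−x̄ᵢ)² = 617.692
MSB = 1054.474/3 = 351.4914; MSW = 617.692/26 = 23.7574
F = MSB/MSW = 14.7950
df = (3, 26)

test statistic = 14.795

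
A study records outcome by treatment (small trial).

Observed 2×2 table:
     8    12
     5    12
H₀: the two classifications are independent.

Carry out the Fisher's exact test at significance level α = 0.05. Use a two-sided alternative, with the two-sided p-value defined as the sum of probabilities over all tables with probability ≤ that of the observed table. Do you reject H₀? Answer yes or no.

reject H₀: no

Margins: r₁=20, r₂=17, c₁=13, c₂=24, n=37
p_obs = C(20,8)·C(17,5)/C(37,13); sum pmf over tables with pmf ≤ p_obs
p-value (two-sided) = 0.73070
At α=0.05: p ≥ α → fail to reject H₀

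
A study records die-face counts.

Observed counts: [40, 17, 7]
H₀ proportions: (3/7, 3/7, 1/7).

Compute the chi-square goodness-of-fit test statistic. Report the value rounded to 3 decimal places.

n = 64; E_i = n·p_i = [27.43, 27.43, 9.14]
χ² = (40−27.43)²/27.43 + (17−27.43)²/27.43 + (7−9.14)²/9.14 = 10.2292
df = 2

test statistic = 10.229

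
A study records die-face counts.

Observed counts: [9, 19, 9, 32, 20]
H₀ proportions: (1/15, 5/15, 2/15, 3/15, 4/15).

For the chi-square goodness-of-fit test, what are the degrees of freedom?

degrees of freedom = 4

df = k − 1 = 5 − 1 = 4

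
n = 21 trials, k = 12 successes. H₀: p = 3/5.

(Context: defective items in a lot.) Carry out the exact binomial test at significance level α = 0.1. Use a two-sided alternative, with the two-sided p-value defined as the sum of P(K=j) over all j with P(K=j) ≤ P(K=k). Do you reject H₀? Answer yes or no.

Exact binomial: n=21, k=12, p₀=3/5=0.6000
P(X=j) = C(n,j)·p₀^j·(1−p₀)^(n−j); p = Σ P(X=j) over j with P(X=j) ≤ P(X=12)
p-value (two-sided) = 0.82582
At α=0.1: p ≥ α → fail to reject H₀

reject H₀: no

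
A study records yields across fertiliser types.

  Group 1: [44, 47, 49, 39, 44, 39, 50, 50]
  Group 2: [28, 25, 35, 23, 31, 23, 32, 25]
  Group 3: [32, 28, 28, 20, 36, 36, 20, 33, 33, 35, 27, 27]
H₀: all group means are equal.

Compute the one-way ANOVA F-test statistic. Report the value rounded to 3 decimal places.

test statistic = 30.917

Group means [45.25, 27.75, 29.58], grand mean 33.536
SSB = Σnᵢ(x̄ᵢ−x̄)² = 1553.048; SSW = ΣΣ(x−x̄ᵢ)² = 627.917
MSB = 1553.048/2 = 776.5238; MSW = 627.917/25 = 25.1167
F = MSB/MSW = 30.9167
df = (2, 25)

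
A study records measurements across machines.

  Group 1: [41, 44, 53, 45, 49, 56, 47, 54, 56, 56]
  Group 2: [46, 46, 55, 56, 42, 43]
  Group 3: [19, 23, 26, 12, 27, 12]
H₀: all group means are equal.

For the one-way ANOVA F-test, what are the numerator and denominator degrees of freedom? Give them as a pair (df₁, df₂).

degrees of freedom = [2, 19]

k = 3 groups, N = 22 total
df = (k−1, N−k) = (3−1, 22−3) = (2, 19)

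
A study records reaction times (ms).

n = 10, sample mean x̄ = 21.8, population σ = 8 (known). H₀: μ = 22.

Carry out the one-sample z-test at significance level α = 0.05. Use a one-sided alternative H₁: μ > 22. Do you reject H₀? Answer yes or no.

reject H₀: no

SE = σ/√n = 8/√10 = 2.5298
z = (x̄−μ₀)/SE = (21.8−22)/2.5298 = -0.0791
p-value (one-sided, H₁ greater) = 0.53151
At α=0.05: p ≥ α → fail to reject H₀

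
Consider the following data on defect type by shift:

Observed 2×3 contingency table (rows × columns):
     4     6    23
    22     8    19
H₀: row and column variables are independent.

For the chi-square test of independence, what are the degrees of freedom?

df = (r−1)(c−1) = (2−1)·(3−1) = 2

degrees of freedom = 2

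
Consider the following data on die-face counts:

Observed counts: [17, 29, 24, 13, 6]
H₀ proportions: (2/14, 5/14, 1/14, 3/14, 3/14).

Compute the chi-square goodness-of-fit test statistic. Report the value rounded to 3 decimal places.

n = 89; E_i = n·p_i = [12.71, 31.79, 6.36, 19.07, 19.07]
χ² = (17−12.71)²/12.71 + (29−31.79)²/31.79 + (24−6.36)²/6.36 + (13−19.07)²/19.07 + (6−19.07)²/19.07 = 61.5446
df = 4

test statistic = 61.545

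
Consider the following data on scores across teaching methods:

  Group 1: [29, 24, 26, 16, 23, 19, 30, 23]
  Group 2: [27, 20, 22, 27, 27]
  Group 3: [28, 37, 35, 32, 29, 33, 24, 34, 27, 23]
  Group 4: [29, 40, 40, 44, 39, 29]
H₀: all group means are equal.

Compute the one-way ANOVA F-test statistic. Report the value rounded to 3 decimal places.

test statistic = 9.690

Group means [23.75, 24.60, 30.20, 36.83], grand mean 28.828
SSB = Σnᵢ(x̄ᵢ−x̄)² = 699.005; SSW = ΣΣ(x−x̄ᵢ)² = 601.133
MSB = 699.005/3 = 233.0015; MSW = 601.133/25 = 24.0453
F = MSB/MSW = 9.6901
df = (3, 25)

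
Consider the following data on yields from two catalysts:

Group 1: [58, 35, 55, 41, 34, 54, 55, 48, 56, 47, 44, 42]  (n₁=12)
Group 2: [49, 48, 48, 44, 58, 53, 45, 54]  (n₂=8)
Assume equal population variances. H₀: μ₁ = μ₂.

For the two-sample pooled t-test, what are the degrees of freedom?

degrees of freedom = 18

df = n₁ + n₂ − 2 = 12 + 8 − 2 = 18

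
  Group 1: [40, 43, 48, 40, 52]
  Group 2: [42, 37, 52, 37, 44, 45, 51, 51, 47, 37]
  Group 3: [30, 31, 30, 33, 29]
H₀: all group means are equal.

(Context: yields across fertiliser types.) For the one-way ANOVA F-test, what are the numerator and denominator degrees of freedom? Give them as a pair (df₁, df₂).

degrees of freedom = [2, 17]

k = 3 groups, N = 20 total
df = (k−1, N−k) = (3−1, 20−3) = (2, 17)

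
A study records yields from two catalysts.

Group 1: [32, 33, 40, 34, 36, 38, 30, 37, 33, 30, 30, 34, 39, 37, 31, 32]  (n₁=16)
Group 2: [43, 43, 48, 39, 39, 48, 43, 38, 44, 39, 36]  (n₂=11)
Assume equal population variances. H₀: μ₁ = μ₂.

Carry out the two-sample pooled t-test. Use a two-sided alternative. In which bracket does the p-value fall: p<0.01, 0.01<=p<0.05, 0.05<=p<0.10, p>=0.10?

p-value bracket: p<0.01

x̄₁=34.125, s₁=3.324, n₁=16
x̄₂=41.818, s₂=3.970, n₂=11
s_p² = [15·3.324² + 10·3.970²]/25 = 12.9355
SE = √(s_p²·(1/16+1/11)) = 1.4087
t = (34.125−41.818)/1.4087 = -5.4612
df = 25
p-value (two-sided) = 0.00001
→ bracket: p<0.01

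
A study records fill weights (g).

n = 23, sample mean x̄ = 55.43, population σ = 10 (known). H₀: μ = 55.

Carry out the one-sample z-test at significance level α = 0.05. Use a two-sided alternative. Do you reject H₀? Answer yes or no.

reject H₀: no

SE = σ/√n = 10/√23 = 2.0851
z = (x̄−μ₀)/SE = (55.43−55)/2.0851 = 0.2062
p-value (two-sided) = 0.83662
At α=0.05: p ≥ α → fail to reject H₀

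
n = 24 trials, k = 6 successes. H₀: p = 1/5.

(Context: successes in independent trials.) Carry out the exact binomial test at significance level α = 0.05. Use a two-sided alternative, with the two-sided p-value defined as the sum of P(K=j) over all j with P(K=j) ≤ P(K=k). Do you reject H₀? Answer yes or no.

Exact binomial: n=24, k=6, p₀=1/5=0.2000
P(X=j) = C(n,j)·p₀^j·(1−p₀)^(n−j); p = Σ P(X=j) over j with P(X=j) ≤ P(X=6)
p-value (two-sided) = 0.60797
At α=0.05: p ≥ α → fail to reject H₀

reject H₀: no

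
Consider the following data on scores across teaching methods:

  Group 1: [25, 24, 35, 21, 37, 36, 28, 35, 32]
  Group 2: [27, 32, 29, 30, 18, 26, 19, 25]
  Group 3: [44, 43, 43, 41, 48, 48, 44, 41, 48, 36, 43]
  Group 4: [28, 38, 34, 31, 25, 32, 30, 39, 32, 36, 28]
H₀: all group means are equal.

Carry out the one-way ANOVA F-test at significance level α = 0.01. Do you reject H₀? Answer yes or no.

Group means [30.33, 25.75, 43.55, 32.09], grand mean 33.615
SSB = Σnᵢ(x̄ᵢ−x̄)² = 1702.094; SSW = ΣΣ(x−x̄ᵢ)² = 781.136
MSB = 1702.094/3 = 567.3648; MSW = 781.136/35 = 22.3182
F = MSB/MSW = 25.4216
df = (3, 35)
p-value (upper-tail) = 0.00000
At α=0.01: p < α → reject H₀

reject H₀: yes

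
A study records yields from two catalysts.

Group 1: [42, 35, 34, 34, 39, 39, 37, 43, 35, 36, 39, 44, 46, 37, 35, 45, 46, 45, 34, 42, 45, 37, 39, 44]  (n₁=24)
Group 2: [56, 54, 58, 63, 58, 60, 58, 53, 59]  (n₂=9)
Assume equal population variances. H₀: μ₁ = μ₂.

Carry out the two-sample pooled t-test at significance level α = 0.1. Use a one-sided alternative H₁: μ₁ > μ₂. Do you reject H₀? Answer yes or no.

reject H₀: no

x̄₁=39.667, s₁=4.290, n₁=24
x̄₂=57.667, s₂=3.041, n₂=9
s_p² = [23·4.290² + 8·3.041²]/31 = 16.0430
SE = √(s_p²·(1/24+1/9)) = 1.5656
t = (39.667−57.667)/1.5656 = -11.4974
df = 31
p-value (one-sided, H₁ greater) = 1.00000
At α=0.1: p ≥ α → fail to reject H₀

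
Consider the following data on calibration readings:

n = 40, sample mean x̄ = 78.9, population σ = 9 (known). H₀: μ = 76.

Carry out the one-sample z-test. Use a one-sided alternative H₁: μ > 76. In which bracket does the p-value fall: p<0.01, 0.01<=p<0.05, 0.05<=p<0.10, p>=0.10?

SE = σ/√n = 9/√40 = 1.4230
z = (x̄−μ₀)/SE = (78.9−76)/1.4230 = 2.0379
p-value (one-sided, H₁ greater) = 0.02078
→ bracket: 0.01<=p<0.05

p-value bracket: 0.01<=p<0.05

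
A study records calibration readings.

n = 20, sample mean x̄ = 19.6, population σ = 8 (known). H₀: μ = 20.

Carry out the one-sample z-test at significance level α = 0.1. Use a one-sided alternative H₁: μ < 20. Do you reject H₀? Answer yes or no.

reject H₀: no

SE = σ/√n = 8/√20 = 1.7889
z = (x̄−μ₀)/SE = (19.6−20)/1.7889 = -0.2236
p-value (one-sided, H₁ less) = 0.41153
At α=0.1: p ≥ α → fail to reject H₀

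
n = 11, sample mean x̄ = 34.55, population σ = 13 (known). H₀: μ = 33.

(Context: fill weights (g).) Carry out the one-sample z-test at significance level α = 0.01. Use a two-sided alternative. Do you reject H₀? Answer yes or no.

SE = σ/√n = 13/√11 = 3.9196
z = (x̄−μ₀)/SE = (34.55−33)/3.9196 = 0.3954
p-value (two-sided) = 0.69252
At α=0.01: p ≥ α → fail to reject H₀

reject H₀: no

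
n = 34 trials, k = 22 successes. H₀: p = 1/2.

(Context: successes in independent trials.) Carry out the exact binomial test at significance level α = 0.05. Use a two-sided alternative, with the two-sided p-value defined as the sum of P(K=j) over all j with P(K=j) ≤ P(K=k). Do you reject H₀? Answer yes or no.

Exact binomial: n=34, k=22, p₀=1/2=0.5000
P(X=j) = C(n,j)·p₀^j·(1−p₀)^(n−j); p = Σ P(X=j) over j with P(X=j) ≤ P(X=22)
p-value (two-sided) = 0.12145
At α=0.05: p ≥ α → fail to reject H₀

reject H₀: no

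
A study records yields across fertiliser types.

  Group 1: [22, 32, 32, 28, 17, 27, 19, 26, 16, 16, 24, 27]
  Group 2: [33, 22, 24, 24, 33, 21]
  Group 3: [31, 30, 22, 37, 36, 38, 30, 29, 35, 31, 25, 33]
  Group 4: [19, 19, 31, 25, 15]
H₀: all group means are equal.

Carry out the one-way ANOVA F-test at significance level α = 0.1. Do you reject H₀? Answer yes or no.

Group means [23.83, 26.17, 31.42, 21.80], grand mean 26.543
SSB = Σnᵢ(x̄ᵢ−x̄)² = 486.469; SSW = ΣΣ(x−x̄ᵢ)² = 926.217
MSB = 486.469/3 = 162.1563; MSW = 926.217/31 = 29.8780
F = MSB/MSW = 5.4273
df = (3, 31)
p-value (upper-tail) = 0.00405
At α=0.1: p < α → reject H₀

reject H₀: yes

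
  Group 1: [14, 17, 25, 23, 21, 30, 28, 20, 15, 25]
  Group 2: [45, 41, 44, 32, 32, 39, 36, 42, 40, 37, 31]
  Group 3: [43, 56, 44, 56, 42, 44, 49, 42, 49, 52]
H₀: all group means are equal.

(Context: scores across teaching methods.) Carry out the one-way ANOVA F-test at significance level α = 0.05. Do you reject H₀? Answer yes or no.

reject H₀: yes

Group means [21.80, 38.09, 47.70], grand mean 35.935
SSB = Σnᵢ(x̄ᵢ−x̄)² = 3433.262; SSW = ΣΣ(x−x̄ᵢ)² = 776.609
MSB = 3433.262/2 = 1716.6309; MSW = 776.609/28 = 27.7360
F = MSB/MSW = 61.8917
df = (2, 28)
p-value (upper-tail) = 0.00000
At α=0.05: p < α → reject H₀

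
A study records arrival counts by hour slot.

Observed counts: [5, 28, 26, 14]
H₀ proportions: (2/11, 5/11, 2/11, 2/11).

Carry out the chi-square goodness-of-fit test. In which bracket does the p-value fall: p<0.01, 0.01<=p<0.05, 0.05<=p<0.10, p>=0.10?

n = 73; E_i = n·p_i = [13.27, 33.18, 13.27, 13.27]
χ² = (5−13.27)²/13.27 + (28−33.18)²/33.18 + (26−13.27)²/13.27 + (14−13.27)²/13.27 = 18.2096
df = 3
p-value (upper-tail) = 0.00040
→ bracket: p<0.01

p-value bracket: p<0.01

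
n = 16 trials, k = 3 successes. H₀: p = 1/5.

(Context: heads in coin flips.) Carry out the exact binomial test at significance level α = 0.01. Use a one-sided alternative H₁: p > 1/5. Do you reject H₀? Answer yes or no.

Exact binomial: n=16, k=3, p₀=1/5=0.2000
P(X≥3) from Σ C(n,i)·p₀^i·(1−p₀)^(n−i)
p-value (one-sided, H₁ greater) = 0.64816
At α=0.01: p ≥ α → fail to reject H₀

reject H₀: no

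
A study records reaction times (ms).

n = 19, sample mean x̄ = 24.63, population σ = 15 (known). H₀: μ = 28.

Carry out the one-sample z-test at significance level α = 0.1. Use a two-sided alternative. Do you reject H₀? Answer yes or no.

reject H₀: no

SE = σ/√n = 15/√19 = 3.4412
z = (x̄−μ₀)/SE = (24.63−28)/3.4412 = -0.9793
p-value (two-sided) = 0.32743
At α=0.1: p ≥ α → fail to reject H₀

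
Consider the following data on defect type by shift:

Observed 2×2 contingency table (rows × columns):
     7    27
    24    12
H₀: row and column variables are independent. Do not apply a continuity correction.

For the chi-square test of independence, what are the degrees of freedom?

degrees of freedom = 1

df = (r−1)(c−1) = (2−1)·(2−1) = 1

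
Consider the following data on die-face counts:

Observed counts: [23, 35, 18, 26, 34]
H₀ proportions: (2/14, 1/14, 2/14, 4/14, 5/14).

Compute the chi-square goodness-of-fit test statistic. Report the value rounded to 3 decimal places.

test statistic = 75.204

n = 136; E_i = n·p_i = [19.43, 9.71, 19.43, 38.86, 48.57]
χ² = (23−19.43)²/19.43 + (35−9.71)²/9.71 + (18−19.43)²/19.43 + (26−38.86)²/38.86 + (34−48.57)²/48.57 = 75.2044
df = 4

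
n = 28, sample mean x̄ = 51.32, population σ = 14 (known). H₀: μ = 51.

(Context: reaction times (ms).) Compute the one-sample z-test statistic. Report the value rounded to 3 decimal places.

SE = σ/√n = 14/√28 = 2.6458
z = (x̄−μ₀)/SE = (51.32−51)/2.6458 = 0.1209

test statistic = 0.121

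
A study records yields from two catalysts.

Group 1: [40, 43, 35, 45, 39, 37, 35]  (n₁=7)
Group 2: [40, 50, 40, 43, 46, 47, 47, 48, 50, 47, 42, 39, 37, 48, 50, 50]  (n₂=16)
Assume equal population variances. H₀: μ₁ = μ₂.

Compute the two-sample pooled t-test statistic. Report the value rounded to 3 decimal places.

x̄₁=39.143, s₁=3.848, n₁=7
x̄₂=45.250, s₂=4.420, n₂=16
s_p² = [6·3.848² + 15·4.420²]/21 = 18.1837
SE = √(s_p²·(1/7+1/16)) = 1.9324
t = (39.143−45.250)/1.9324 = -3.1604
df = 21

test statistic = -3.160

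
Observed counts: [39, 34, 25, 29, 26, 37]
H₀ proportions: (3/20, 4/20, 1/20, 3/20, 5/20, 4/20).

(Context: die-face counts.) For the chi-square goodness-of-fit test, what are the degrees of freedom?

df = k − 1 = 6 − 1 = 5

degrees of freedom = 5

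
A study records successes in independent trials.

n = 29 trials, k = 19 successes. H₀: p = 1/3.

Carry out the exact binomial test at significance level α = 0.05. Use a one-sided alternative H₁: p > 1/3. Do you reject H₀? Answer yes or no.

Exact binomial: n=29, k=19, p₀=1/3=0.3333
P(X≥19) from Σ C(n,i)·p₀^i·(1−p₀)^(n−i)
p-value (one-sided, H₁ greater) = 0.00039
At α=0.05: p < α → reject H₀

reject H₀: yes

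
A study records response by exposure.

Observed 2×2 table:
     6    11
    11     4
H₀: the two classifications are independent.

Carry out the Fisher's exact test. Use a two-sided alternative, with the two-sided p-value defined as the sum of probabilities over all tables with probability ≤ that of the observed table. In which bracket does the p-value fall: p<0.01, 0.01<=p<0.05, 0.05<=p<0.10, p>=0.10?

Margins: r₁=17, r₂=15, c₁=17, c₂=15, n=32
p_obs = C(17,6)·C(15,11)/C(32,17); sum pmf over tables with pmf ≤ p_obs
p-value (two-sided) = 0.04161
→ bracket: 0.01<=p<0.05

p-value bracket: 0.01<=p<0.05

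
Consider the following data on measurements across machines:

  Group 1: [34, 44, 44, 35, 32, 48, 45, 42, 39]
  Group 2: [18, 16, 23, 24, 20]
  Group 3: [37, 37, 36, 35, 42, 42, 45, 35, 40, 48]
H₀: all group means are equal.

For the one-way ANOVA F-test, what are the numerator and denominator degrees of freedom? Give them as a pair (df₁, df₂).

degrees of freedom = [2, 21]

k = 3 groups, N = 24 total
df = (k−1, N−k) = (3−1, 24−3) = (2, 21)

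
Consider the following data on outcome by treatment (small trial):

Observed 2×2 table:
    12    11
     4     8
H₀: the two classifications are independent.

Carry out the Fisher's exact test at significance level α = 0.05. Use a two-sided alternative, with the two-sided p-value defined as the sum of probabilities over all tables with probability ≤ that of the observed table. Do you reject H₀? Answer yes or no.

reject H₀: no

Margins: r₁=23, r₂=12, c₁=16, c₂=19, n=35
p_obs = C(23,12)·C(12,4)/C(35,16); sum pmf over tables with pmf ≤ p_obs
p-value (two-sided) = 0.47586
At α=0.05: p ≥ α → fail to reject H₀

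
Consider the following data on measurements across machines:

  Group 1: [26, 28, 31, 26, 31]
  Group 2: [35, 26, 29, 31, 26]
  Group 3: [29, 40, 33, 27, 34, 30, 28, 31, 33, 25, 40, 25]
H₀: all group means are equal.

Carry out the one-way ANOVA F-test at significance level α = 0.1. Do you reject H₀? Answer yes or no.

reject H₀: no

Group means [28.40, 29.40, 31.25], grand mean 30.182
SSB = Σnᵢ(x̄ᵢ−x̄)² = 32.623; SSW = ΣΣ(x−x̄ᵢ)² = 362.650
MSB = 32.623/2 = 16.3114; MSW = 362.650/19 = 19.0868
F = MSB/MSW = 0.8546
df = (2, 19)
p-value (upper-tail) = 0.44118
At α=0.1: p ≥ α → fail to reject H₀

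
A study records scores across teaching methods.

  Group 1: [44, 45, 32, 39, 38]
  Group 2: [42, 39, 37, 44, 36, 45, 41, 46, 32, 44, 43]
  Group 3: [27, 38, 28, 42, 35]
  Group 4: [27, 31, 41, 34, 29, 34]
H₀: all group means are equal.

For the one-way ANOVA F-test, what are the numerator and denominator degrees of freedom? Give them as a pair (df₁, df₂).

degrees of freedom = [3, 23]

k = 4 groups, N = 27 total
df = (k−1, N−k) = (4−1, 27−4) = (3, 23)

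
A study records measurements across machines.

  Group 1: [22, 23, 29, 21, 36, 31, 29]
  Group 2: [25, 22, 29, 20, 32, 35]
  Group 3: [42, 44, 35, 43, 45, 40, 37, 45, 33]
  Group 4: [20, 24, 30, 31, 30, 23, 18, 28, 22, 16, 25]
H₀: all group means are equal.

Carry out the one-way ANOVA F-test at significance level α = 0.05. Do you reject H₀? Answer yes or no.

reject H₀: yes

Group means [27.29, 27.17, 40.44, 24.27], grand mean 29.848
SSB = Σnᵢ(x̄ᵢ−x̄)² = 1441.576; SSW = ΣΣ(x−x̄ᵢ)² = 770.666
MSB = 1441.576/3 = 480.5255; MSW = 770.666/29 = 26.5747
F = MSB/MSW = 18.0821
df = (3, 29)
p-value (upper-tail) = 0.00000
At α=0.05: p < α → reject H₀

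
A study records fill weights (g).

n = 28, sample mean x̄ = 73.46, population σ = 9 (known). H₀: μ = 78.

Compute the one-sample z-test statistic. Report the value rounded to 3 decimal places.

test statistic = -2.669

SE = σ/√n = 9/√28 = 1.7008
z = (x̄−μ₀)/SE = (73.46−78)/1.7008 = -2.6693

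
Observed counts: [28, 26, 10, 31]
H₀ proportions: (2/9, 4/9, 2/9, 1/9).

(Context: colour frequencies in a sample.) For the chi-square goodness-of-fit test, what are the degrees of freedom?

degrees of freedom = 3

df = k − 1 = 4 − 1 = 3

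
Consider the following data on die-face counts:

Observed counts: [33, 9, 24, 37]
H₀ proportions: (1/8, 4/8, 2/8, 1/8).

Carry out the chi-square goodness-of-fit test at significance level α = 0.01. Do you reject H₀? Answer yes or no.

reject H₀: yes

n = 103; E_i = n·p_i = [12.88, 51.50, 25.75, 12.88]
χ² = (33−12.88)²/12.88 + (9−51.50)²/51.50 + (24−25.75)²/25.75 + (37−12.88)²/12.88 = 111.8544
df = 3
p-value (upper-tail) = 0.00000
At α=0.01: p < α → reject H₀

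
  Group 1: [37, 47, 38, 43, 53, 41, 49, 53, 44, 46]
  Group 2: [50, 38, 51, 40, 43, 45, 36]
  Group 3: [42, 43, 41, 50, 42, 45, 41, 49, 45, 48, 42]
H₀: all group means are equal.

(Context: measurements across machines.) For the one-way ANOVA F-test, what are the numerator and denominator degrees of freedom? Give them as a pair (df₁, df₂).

k = 3 groups, N = 28 total
df = (k−1, N−k) = (3−1, 28−3) = (2, 25)

degrees of freedom = [2, 25]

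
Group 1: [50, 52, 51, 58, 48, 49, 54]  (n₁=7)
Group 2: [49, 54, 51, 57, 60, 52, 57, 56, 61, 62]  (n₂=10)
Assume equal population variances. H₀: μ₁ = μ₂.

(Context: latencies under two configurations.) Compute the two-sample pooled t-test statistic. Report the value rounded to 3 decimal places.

x̄₁=51.714, s₁=3.402, n₁=7
x̄₂=55.900, s₂=4.383, n₂=10
s_p² = [6·3.402² + 9·4.383²]/15 = 16.1552
SE = √(s_p²·(1/7+1/10)) = 1.9808
t = (51.714−55.900)/1.9808 = -2.1132
df = 15

test statistic = -2.113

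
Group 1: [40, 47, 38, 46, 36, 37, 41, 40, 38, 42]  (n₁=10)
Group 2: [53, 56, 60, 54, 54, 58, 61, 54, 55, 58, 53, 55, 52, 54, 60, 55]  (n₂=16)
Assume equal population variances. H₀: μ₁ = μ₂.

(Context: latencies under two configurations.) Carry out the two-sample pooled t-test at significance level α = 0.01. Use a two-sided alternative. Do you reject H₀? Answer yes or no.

reject H₀: yes

x̄₁=40.500, s₁=3.659, n₁=10
x̄₂=55.750, s₂=2.793, n₂=16
s_p² = [9·3.659² + 15·2.793²]/24 = 9.8958
SE = √(s_p²·(1/10+1/16)) = 1.2681
t = (40.500−55.750)/1.2681 = -12.0259
df = 24
p-value (two-sided) = 0.00000
At α=0.01: p < α → reject H₀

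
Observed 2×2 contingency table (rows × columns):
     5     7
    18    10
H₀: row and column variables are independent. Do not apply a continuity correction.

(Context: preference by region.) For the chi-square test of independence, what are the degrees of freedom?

degrees of freedom = 1

df = (r−1)(c−1) = (2−1)·(2−1) = 1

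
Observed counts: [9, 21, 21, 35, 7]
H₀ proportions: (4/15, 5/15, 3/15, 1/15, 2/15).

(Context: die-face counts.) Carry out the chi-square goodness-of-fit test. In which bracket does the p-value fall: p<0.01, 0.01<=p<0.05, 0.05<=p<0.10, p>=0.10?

p-value bracket: p<0.01

n = 93; E_i = n·p_i = [24.80, 31.00, 18.60, 6.20, 12.40]
χ² = (9−24.80)²/24.80 + (21−31.00)²/31.00 + (21−18.60)²/18.60 + (35−6.20)²/6.20 + (7−12.40)²/12.40 = 149.7339
df = 4
p-value (upper-tail) = 0.00000
→ bracket: p<0.01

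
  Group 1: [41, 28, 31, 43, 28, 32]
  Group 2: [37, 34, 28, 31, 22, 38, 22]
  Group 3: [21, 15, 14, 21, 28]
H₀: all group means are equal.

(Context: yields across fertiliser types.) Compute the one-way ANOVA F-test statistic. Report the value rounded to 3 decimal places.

test statistic = 7.106

Group means [33.83, 30.29, 19.80], grand mean 28.556
SSB = Σnᵢ(x̄ᵢ−x̄)² = 571.383; SSW = ΣΣ(x−x̄ᵢ)² = 603.062
MSB = 571.383/2 = 285.6913; MSW = 603.062/15 = 40.2041
F = MSB/MSW = 7.1060
df = (2, 15)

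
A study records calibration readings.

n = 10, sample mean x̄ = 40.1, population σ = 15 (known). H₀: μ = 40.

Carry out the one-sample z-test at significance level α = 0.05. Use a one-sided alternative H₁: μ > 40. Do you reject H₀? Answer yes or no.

reject H₀: no

SE = σ/√n = 15/√10 = 4.7434
z = (x̄−μ₀)/SE = (40.1−40)/4.7434 = 0.0211
p-value (one-sided, H₁ greater) = 0.49159
At α=0.05: p ≥ α → fail to reject H₀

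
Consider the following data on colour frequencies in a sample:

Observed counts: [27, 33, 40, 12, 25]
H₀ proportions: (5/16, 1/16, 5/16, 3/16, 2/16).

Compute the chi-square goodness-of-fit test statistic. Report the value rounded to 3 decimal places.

n = 137; E_i = n·p_i = [42.81, 8.56, 42.81, 25.69, 17.12]
χ² = (27−42.81)²/42.81 + (33−8.56)²/8.56 + (40−42.81)²/42.81 + (12−25.69)²/25.69 + (25−17.12)²/17.12 = 86.6847
df = 4

test statistic = 86.685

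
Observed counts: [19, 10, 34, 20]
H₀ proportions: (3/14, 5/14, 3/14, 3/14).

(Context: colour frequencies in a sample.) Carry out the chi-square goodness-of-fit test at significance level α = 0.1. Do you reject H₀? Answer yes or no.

n = 83; E_i = n·p_i = [17.79, 29.64, 17.79, 17.79]
χ² = (19−17.79)²/17.79 + (10−29.64)²/29.64 + (34−17.79)²/17.79 + (20−17.79)²/17.79 = 28.1566
df = 3
p-value (upper-tail) = 0.00000
At α=0.1: p < α → reject H₀

reject H₀: yes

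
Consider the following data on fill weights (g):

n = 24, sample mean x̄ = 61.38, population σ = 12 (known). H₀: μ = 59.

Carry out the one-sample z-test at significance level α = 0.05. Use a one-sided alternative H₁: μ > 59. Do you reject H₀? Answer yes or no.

SE = σ/√n = 12/√24 = 2.4495
z = (x̄−μ₀)/SE = (61.38−59)/2.4495 = 0.9716
p-value (one-sided, H₁ greater) = 0.16562
At α=0.05: p ≥ α → fail to reject H₀

reject H₀: no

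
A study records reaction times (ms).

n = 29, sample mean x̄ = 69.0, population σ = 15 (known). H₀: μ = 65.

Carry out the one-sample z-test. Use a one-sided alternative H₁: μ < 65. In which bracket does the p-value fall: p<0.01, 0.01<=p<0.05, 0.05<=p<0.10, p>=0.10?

p-value bracket: p>=0.10

SE = σ/√n = 15/√29 = 2.7854
z = (x̄−μ₀)/SE = (69.0−65)/2.7854 = 1.4360
p-value (one-sided, H₁ less) = 0.92451
→ bracket: p>=0.10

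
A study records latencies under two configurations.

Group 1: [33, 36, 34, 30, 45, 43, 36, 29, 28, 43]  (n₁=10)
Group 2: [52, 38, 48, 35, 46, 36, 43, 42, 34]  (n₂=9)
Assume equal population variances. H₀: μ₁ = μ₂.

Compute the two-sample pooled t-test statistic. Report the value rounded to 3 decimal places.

x̄₁=35.700, s₁=6.147, n₁=10
x̄₂=41.556, s₂=6.287, n₂=9
s_p² = [9·6.147² + 8·6.287²]/17 = 38.6072
SE = √(s_p²·(1/10+1/9)) = 2.8549
t = (35.700−41.556)/2.8549 = -2.0511
df = 17

test statistic = -2.051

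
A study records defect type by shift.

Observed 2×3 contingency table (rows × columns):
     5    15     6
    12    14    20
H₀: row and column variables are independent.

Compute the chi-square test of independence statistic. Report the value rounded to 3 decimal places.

test statistic = 5.309

Row totals [26, 46], col totals [17, 29, 26], n=72
χ² = (5−6.14)²/6.14 + (15−10.47)²/10.47 + (6−9.39)²/9.39 + (12−10.86)²/10.86 + (14−18.53)²/18.53 + (20−16.61)²/16.61 = 5.3094
df = 2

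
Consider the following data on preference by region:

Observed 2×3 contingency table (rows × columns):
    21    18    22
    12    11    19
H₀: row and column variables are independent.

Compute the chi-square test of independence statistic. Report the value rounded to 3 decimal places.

Row totals [61, 42], col totals [33, 29, 41], n=103
χ² = (21−19.54)²/19.54 + (18−17.17)²/17.17 + (22−24.28)²/24.28 + (12−13.46)²/13.46 + (11−11.83)²/11.83 + (19−16.72)²/16.72 = 0.8891
df = 2

test statistic = 0.889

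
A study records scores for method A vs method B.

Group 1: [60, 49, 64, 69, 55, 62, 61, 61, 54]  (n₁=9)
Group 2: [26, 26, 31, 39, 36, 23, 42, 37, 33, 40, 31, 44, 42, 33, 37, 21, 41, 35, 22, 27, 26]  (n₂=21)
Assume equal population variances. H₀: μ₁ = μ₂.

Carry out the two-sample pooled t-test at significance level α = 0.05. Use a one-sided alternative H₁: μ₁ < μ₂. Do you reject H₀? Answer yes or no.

x̄₁=59.444, s₁=5.940, n₁=9
x̄₂=32.952, s₂=7.187, n₂=21
s_p² = [8·5.940² + 20·7.187²]/28 = 46.9705
SE = √(s_p²·(1/9+1/21)) = 2.7305
t = (59.444−32.952)/2.7305 = 9.7023
df = 28
p-value (one-sided, H₁ less) = 1.00000
At α=0.05: p ≥ α → fail to reject H₀

reject H₀: no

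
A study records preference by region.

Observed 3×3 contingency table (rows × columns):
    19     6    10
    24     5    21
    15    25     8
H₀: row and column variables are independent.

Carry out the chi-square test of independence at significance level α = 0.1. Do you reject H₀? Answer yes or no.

Row totals [35, 50, 48], col totals [58, 36, 39], n=133
χ² = (19−15.26)²/15.26 + (6−9.47)²/9.47 + (10−10.26)²/10.26 + (24−21.80)²/21.80 + (5−13.53)²/13.53 + (21−14.66)²/14.66 + (15−20.93)²/20.93 + (25−12.99)²/12.99 + (8−14.08)²/14.08 = 25.9382
df = 4
p-value (upper-tail) = 0.00003
At α=0.1: p < α → reject H₀

reject H₀: yes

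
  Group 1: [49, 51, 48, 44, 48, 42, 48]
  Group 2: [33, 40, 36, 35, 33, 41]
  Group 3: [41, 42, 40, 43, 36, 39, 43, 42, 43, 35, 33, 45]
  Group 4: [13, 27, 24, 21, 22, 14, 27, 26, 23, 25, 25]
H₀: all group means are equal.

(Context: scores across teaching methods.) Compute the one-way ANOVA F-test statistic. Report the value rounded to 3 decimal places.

test statistic = 65.766

Group means [47.14, 36.33, 40.17, 22.45], grand mean 35.472
SSB = Σnᵢ(x̄ᵢ−x̄)² = 3086.388; SSW = ΣΣ(x−x̄ᵢ)² = 500.584
MSB = 3086.388/3 = 1028.7959; MSW = 500.584/32 = 15.6433
F = MSB/MSW = 65.7661
df = (3, 32)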